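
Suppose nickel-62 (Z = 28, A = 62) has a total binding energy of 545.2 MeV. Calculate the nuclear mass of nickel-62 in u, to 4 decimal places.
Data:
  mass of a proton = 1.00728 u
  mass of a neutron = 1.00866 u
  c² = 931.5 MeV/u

Mass defect = 545.2 MeV / (931.5 MeV/u) = 0.585293 u
Constituent mass = 28(1.00728) + 34(1.00866) = 62.49828 u
Nuclear mass = 62.49828 − 0.585293 = 61.912987 u ≈ 61.9130 u (to 4 decimal places)

61.9130 u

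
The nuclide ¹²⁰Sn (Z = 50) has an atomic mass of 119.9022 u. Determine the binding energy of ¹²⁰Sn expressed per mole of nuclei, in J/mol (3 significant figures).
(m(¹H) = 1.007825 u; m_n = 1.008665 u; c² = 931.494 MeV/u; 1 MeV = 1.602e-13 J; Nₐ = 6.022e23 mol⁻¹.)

9.85e+13 J/mol

The nucleus contains 50 protons and 120 − 50 = 70 neutrons.
Σm = 50·m(¹H) + 70·m_n = 50.391250 + 70.606550 = 120.997800 u
The mass defect is 120.997800 − 119.9022 = 1.095600 u.
Binding energy = Δm·c² = 1.095600 × 931.494 MeV/u = 1020.54 MeV
Per nucleus in joules: 1020.54 MeV × 1.602e-13 J/MeV = 1.6349e-10 J
Per mole: 1.6349e-10 J × 6.022e23 mol⁻¹ = 9.8454e+13 J/mol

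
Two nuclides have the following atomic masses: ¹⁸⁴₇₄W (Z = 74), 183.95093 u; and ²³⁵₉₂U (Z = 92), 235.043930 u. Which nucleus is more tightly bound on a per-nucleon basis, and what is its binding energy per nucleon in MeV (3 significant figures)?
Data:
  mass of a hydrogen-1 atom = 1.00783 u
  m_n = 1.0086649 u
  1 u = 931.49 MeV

¹⁸⁴₇₄W: Σm = 74(1.00783) + 110(1.0086649) = 185.5325590 u; Δm = 1.5816290 u; E_B = 1473.3 MeV; E_B/A = 8.007 MeV
²³⁵₉₂U: Σm = 92(1.00783) + 143(1.0086649) = 236.9594407 u; Δm = 1.9155107 u; E_B = 1784.3 MeV; E_B/A = 7.593 MeV
¹⁸⁴₇₄W has the higher binding energy per nucleon, so it is the more tightly bound nucleus.

¹⁸⁴₇₄W; 8.01 MeV/nucleon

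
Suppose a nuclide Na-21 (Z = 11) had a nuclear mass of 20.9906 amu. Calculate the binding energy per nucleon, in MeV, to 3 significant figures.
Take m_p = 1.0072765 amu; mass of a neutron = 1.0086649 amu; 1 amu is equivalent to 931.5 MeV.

Total constituent mass: 11 × 1.0072765 + 10 × 1.0086649 = 21.1666905 amu
Δm = 21.1666905 − 20.9906 = 0.1760905 amu
Binding energy = Δm·c² = 0.1760905 × 931.5 MeV/amu = 164.028 MeV
Per nucleon: 164.028 / 21 = 7.811 MeV

7.81 MeV/nucleon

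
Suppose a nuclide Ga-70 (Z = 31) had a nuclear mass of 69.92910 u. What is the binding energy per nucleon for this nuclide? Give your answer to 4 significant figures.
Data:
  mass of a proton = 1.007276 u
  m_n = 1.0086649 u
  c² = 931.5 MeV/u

Σm = 31·m_p + 39·m_n = 31.225556 + 39.3379311 = 70.5634871 u
Δm = 70.5634871 − 69.92910 = 0.6343871 u
Converting to energy: 0.6343871 u × 931.5 MeV/u = 590.932 MeV
Dividing by A = 70 gives 8.442 MeV per nucleon.

8.442 MeV/nucleon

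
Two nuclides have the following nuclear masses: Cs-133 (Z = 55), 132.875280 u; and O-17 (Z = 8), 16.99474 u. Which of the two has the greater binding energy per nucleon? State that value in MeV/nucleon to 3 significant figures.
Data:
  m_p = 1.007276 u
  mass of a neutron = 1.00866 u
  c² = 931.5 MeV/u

Cs-133: Σm = 55(1.007276) + 78(1.00866) = 134.075660 u; Δm = 1.200380 u; E_B = 1118.15 MeV; E_B/A = 8.407 MeV
O-17: Σm = 8(1.007276) + 9(1.00866) = 17.136148 u; Δm = 0.141408 u; E_B = 131.72 MeV; E_B/A = 7.748 MeV
Cs-133 has the higher binding energy per nucleon, so it is the more tightly bound nucleus.

Cs-133; 8.41 MeV/nucleon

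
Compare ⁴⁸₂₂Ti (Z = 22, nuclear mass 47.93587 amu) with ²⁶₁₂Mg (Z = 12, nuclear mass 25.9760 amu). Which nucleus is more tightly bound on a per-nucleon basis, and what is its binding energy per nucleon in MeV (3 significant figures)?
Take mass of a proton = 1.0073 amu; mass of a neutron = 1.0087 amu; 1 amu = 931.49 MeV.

⁴⁸₂₂Ti; 8.75 MeV/nucleon

⁴⁸₂₂Ti: Σm = 22(1.0073) + 26(1.0087) = 48.3868 amu; Δm = 0.45093 amu; E_B = 420.04 MeV; E_B/A = 8.751 MeV
²⁶₁₂Mg: Σm = 12(1.0073) + 14(1.0087) = 26.2094 amu; Δm = 0.2334 amu; E_B = 217.41 MeV; E_B/A = 8.362 MeV
⁴⁸₂₂Ti has the higher binding energy per nucleon, so it is the more tightly bound nucleus.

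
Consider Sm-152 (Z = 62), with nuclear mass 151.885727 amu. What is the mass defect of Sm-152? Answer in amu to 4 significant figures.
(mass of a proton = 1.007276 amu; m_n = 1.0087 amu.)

With 62 protons and 90 neutrons (A = 152):
Total constituent mass: 62 × 1.007276 + 90 × 1.0087 = 153.234112 amu
The mass defect is 153.234112 − 151.885727 = 1.348385 amu.

1.348 amu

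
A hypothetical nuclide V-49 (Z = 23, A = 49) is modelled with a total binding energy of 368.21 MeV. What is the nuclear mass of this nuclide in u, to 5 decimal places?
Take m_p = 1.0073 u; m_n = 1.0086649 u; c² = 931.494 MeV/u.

Mass defect = 368.21 MeV / (931.494 MeV/u) = 0.3952897 u
Constituent mass = 23(1.0073) + 26(1.0086649) = 49.3931874 u
Nuclear mass = 49.3931874 − 0.3952897 = 48.9978977 u ≈ 48.99790 u (to 5 decimal places)

48.99790 u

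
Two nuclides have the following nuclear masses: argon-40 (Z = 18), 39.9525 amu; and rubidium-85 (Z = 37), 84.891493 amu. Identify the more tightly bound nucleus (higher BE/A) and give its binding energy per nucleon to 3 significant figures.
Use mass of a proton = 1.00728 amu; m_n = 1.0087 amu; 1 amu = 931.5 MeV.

argon-40: Σm = 18(1.00728) + 22(1.0087) = 40.32244 amu; Δm = 0.36994 amu; E_B = 344.599 MeV; E_B/A = 8.61498 MeV
rubidium-85: Σm = 37(1.00728) + 48(1.0087) = 85.68696 amu; Δm = 0.795467 amu; E_B = 740.98 MeV; E_B/A = 8.717 MeV
rubidium-85 has the higher binding energy per nucleon, so it is the more tightly bound nucleus.

rubidium-85; 8.72 MeV/nucleon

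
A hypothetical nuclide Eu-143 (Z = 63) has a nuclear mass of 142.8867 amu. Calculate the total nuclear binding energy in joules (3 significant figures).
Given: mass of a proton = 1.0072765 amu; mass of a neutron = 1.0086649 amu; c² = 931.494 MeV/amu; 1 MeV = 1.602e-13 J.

Σm = 63·m_p + 80·m_n = 63.4584195 + 80.6931920 = 144.1516115 amu
Δm = 144.1516115 − 142.8867 = 1.2649115 amu
Binding energy = Δm·c² = 1.2649115 × 931.494 MeV/amu = 1178.26 MeV
In joules: 1178.26 MeV × 1.602e-13 J/MeV = 1.8876e-10 J

1.89e-10 J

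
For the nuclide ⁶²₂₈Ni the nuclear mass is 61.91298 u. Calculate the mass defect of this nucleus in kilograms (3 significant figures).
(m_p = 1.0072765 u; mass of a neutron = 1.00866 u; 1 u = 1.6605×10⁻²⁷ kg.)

9.72e-28 kg

Σm = 28·m_p + 34·m_n = 28.2037420 + 34.29444 = 62.4981820 u
The mass defect is 62.4981820 − 61.91298 = 0.5852020 u.
In SI units: 0.5852020 u × 1.6605×10⁻²⁷ kg/u = 9.7173e-28 kg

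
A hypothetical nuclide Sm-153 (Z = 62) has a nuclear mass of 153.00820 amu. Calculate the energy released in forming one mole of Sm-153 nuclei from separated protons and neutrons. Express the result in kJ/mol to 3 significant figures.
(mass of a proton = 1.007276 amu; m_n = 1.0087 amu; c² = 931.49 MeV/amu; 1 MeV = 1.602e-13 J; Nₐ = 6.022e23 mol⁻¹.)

1.11e+11 kJ/mol

Total constituent mass: 62 × 1.007276 + 91 × 1.0087 = 154.242812 amu
The mass defect is 154.242812 − 153.00820 = 1.234612 amu.
Binding energy = Δm·c² = 1.234612 × 931.49 MeV/amu = 1150.03 MeV
Per nucleus in joules: 1150.03 MeV × 1.602e-13 J/MeV = 1.8423e-10 J
Per mole: 1.8423e-10 J × 6.022e23 mol⁻¹ = 1.1094e+14 J/mol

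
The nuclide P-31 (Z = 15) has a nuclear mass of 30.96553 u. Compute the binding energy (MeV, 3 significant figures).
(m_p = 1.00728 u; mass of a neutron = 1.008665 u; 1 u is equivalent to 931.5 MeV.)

The nucleus contains 15 protons and 31 − 15 = 16 neutrons.
Mass of separated nucleons = 15(1.00728) + 16(1.008665) = 15.10920 + 16.138640 = 31.247840 u
The mass defect is 31.247840 − 30.96553 = 0.282310 u.
Binding energy = Δm·c² = 0.282310 × 931.5 MeV/u = 262.972 MeV

263 MeV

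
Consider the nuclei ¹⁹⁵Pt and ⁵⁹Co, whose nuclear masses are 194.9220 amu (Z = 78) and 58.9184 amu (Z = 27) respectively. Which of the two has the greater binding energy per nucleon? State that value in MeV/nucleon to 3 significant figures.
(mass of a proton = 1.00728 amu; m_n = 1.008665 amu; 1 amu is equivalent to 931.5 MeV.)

¹⁹⁵Pt: Σm = 78(1.00728) + 117(1.008665) = 196.581645 amu; Δm = 1.659645 amu; E_B = 1546.0 MeV; E_B/A = 7.928 MeV
⁵⁹Co: Σm = 27(1.00728) + 32(1.008665) = 59.473840 amu; Δm = 0.555440 amu; E_B = 517.39 MeV; E_B/A = 8.769 MeV
⁵⁹Co has the higher binding energy per nucleon, so it is the more tightly bound nucleus.

⁵⁹Co; 8.77 MeV/nucleon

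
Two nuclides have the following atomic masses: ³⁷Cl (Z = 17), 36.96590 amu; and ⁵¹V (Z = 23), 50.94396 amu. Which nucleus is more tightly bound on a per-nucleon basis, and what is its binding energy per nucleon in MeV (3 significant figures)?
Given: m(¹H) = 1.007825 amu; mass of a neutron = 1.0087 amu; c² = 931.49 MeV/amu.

³⁷Cl: Σm = 17(1.007825) + 20(1.0087) = 37.307025 amu; Δm = 0.341125 amu; E_B = 317.75 MeV; E_B/A = 8.588 MeV
⁵¹V: Σm = 23(1.007825) + 28(1.0087) = 51.423575 amu; Δm = 0.479615 amu; E_B = 446.76 MeV; E_B/A = 8.760 MeV
⁵¹V has the higher binding energy per nucleon, so it is the more tightly bound nucleus.

⁵¹V; 8.76 MeV/nucleon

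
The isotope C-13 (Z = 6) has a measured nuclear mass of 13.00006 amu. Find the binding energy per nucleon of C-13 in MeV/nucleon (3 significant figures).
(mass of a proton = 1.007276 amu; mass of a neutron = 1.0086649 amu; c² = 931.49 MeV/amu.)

With 6 protons and 7 neutrons (A = 13):
Mass of separated nucleons = 6(1.007276) + 7(1.0086649) = 6.043656 + 7.0606543 = 13.1043103 amu
Δm = 13.1043103 − 13.00006 = 0.1042503 amu
Converting to energy: 0.1042503 amu × 931.49 MeV/amu = 97.1081 MeV
Per nucleon: 97.1081 / 13 = 7.470 MeV

7.47 MeV/nucleon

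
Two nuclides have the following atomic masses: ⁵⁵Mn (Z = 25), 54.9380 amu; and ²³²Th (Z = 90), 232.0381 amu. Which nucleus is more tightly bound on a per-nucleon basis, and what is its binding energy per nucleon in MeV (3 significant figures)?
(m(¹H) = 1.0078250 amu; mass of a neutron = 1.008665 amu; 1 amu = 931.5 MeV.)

⁵⁵Mn; 8.77 MeV/nucleon

⁵⁵Mn: Σm = 25(1.0078250) + 30(1.008665) = 55.4555750 amu; Δm = 0.5175750 amu; E_B = 482.12 MeV; E_B/A = 8.766 MeV
²³²Th: Σm = 90(1.0078250) + 142(1.008665) = 233.9346800 amu; Δm = 1.8965800 amu; E_B = 1766.66 MeV; E_B/A = 7.6149 MeV
⁵⁵Mn has the higher binding energy per nucleon, so it is the more tightly bound nucleus.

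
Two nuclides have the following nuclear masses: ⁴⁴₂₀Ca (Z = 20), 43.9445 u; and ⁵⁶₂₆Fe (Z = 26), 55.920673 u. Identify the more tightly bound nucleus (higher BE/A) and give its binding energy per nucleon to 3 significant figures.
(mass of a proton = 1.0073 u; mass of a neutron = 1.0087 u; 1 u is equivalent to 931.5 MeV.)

⁴⁴₂₀Ca: Σm = 20(1.0073) + 24(1.0087) = 44.3548 u; Δm = 0.4103 u; E_B = 382.19 MeV; E_B/A = 8.686 MeV
⁵⁶₂₆Fe: Σm = 26(1.0073) + 30(1.0087) = 56.4508 u; Δm = 0.530127 u; E_B = 493.81 MeV; E_B/A = 8.818 MeV
⁵⁶₂₆Fe has the higher binding energy per nucleon, so it is the more tightly bound nucleus.

⁵⁶₂₆Fe; 8.82 MeV/nucleon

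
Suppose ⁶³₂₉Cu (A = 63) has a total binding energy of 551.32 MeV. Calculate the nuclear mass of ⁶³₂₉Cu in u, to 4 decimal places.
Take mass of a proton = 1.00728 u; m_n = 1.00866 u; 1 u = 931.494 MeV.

Mass defect = 551.32 MeV / (931.494 MeV/u) = 0.591866 u
Constituent mass = 29(1.00728) + 34(1.00866) = 63.50556 u
Nuclear mass = 63.50556 − 0.591866 = 62.913694 u ≈ 62.9137 u (to 4 decimal places)

62.9137 u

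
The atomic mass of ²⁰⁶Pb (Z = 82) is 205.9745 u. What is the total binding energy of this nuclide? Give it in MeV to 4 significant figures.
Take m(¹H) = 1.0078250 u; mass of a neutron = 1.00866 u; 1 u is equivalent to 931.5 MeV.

The nucleus contains 82 protons and 206 − 82 = 124 neutrons.
Mass of separated nucleons = 82(1.0078250) + 124(1.00866) = 82.6416500 + 125.07384 = 207.7154900 u
Δm = 207.7154900 − 205.9745 = 1.7409900 u
Converting to energy: 1.7409900 u × 931.5 MeV/u = 1621.73 MeV

1622 MeV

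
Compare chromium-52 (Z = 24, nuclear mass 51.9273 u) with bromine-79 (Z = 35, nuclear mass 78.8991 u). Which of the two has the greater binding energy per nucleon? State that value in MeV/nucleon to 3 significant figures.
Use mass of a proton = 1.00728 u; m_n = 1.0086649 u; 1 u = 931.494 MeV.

chromium-52; 8.78 MeV/nucleon

chromium-52: Σm = 24(1.00728) + 28(1.0086649) = 52.4173372 u; Δm = 0.4900372 u; E_B = 456.47 MeV; E_B/A = 8.778 MeV
bromine-79: Σm = 35(1.00728) + 44(1.0086649) = 79.6360556 u; Δm = 0.7369556 u; E_B = 686.47 MeV; E_B/A = 8.689 MeV
chromium-52 has the higher binding energy per nucleon, so it is the more tightly bound nucleus.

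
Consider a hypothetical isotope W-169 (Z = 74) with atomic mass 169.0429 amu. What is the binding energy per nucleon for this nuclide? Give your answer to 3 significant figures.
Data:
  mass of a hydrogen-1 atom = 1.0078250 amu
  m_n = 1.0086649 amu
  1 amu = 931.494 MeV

Z = 74, so N = A − Z = 169 − 74 = 95.
Mass of separated nucleons = 74(1.0078250) + 95(1.0086649) = 74.5790500 + 95.8231655 = 170.4022155 amu
The mass defect is 170.4022155 − 169.0429 = 1.3593155 amu.
Converting to energy: 1.3593155 amu × 931.494 MeV/amu = 1266.19 MeV
BE/A = 1266.19 MeV / 169 = 7.492 MeV/nucleon

7.49 MeV/nucleon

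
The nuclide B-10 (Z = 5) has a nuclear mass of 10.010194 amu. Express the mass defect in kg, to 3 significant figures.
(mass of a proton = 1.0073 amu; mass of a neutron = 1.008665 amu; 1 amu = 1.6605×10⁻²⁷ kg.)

The nucleus contains 5 protons and 10 − 5 = 5 neutrons.
Σm = 5·m_p + 5·m_n = 5.0365 + 5.043325 = 10.079825 amu
Mass defect Δm = 10.079825 − 10.010194 = 0.069631 amu
In SI units: 0.069631 amu × 1.6605×10⁻²⁷ kg/amu = 1.1562e-28 kg

1.16e-28 kg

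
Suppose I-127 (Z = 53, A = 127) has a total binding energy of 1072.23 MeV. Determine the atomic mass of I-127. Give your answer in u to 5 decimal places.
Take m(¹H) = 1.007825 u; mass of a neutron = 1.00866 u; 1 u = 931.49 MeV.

126.90447 u

Mass defect = 1072.23 MeV / (931.49 MeV/u) = 1.1510913 u
Constituent mass = 53(1.007825) + 74(1.00866) = 128.055565 u
Atomic mass = 128.055565 − 1.1510913 = 126.9044737 u ≈ 126.90447 u (to 5 decimal places)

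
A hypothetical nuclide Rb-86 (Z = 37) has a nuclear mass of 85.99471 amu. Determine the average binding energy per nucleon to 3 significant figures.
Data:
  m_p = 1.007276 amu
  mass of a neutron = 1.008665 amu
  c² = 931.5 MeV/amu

7.57 MeV/nucleon

With 37 protons and 49 neutrons (A = 86):
Σm = 37·m_p + 49·m_n = 37.269212 + 49.424585 = 86.693797 amu
The mass defect is 86.693797 − 85.99471 = 0.699087 amu.
Converting to energy: 0.699087 amu × 931.5 MeV/amu = 651.200 MeV
Per nucleon: 651.200 / 86 = 7.572 MeV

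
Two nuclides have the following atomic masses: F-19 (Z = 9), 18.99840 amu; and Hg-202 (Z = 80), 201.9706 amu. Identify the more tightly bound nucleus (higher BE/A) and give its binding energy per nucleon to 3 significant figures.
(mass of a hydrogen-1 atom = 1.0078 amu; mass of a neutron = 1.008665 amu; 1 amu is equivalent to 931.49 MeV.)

Hg-202; 7.89 MeV/nucleon

F-19: Σm = 9(1.0078) + 10(1.008665) = 19.156850 amu; Δm = 0.158450 amu; E_B = 147.59 MeV; E_B/A = 7.768 MeV
Hg-202: Σm = 80(1.0078) + 122(1.008665) = 203.681130 amu; Δm = 1.710530 amu; E_B = 1593.3 MeV; E_B/A = 7.888 MeV
Hg-202 has the higher binding energy per nucleon, so it is the more tightly bound nucleus.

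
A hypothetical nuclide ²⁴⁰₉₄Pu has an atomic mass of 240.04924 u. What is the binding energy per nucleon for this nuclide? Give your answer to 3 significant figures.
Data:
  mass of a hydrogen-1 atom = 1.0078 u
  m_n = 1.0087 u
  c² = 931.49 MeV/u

7.58 MeV/nucleon

Mass of separated nucleons = 94(1.0078) + 146(1.0087) = 94.7332 + 147.2702 = 242.0034 u
Mass defect Δm = 242.0034 − 240.04924 = 1.95416 u
Binding energy = Δm·c² = 1.95416 × 931.49 MeV/u = 1820.28 MeV
Per nucleon: 1820.28 / 240 = 7.5845 MeV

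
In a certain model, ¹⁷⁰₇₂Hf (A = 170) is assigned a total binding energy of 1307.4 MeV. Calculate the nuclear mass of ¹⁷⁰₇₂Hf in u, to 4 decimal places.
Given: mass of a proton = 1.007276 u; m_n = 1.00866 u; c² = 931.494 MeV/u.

Mass defect = 1307.4 MeV / (931.494 MeV/u) = 1.403552 u
Constituent mass = 72(1.007276) + 98(1.00866) = 171.372552 u
Nuclear mass = 171.372552 − 1.403552 = 169.969000 u ≈ 169.9690 u (to 4 decimal places)

169.9690 u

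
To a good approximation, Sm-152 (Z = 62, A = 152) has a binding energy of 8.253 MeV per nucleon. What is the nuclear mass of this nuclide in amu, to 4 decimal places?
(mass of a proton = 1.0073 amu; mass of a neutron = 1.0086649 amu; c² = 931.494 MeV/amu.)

151.8857 amu

Total binding energy = 152 × 8.253 = 1254.456 MeV
Mass defect = 1254.456 MeV / (931.494 MeV/amu) = 1.346714 amu
Constituent mass = 62(1.0073) + 90(1.0086649) = 153.2324410 amu
Nuclear mass = 153.2324410 − 1.346714 = 151.8857270 amu ≈ 151.8857 amu (to 4 decimal places)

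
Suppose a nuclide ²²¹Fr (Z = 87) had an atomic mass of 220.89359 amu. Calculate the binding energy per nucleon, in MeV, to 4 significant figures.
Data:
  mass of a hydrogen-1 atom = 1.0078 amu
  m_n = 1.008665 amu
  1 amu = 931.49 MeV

Z = 87, so N = A − Z = 221 − 87 = 134.
Mass of separated nucleons = 87(1.0078) + 134(1.008665) = 87.6786 + 135.161110 = 222.839710 amu
Mass defect Δm = 222.839710 − 220.89359 = 1.946120 amu
Binding energy = Δm·c² = 1.946120 × 931.49 MeV/amu = 1812.79 MeV
Per nucleon: 1812.79 / 221 = 8.203 MeV

8.203 MeV/nucleon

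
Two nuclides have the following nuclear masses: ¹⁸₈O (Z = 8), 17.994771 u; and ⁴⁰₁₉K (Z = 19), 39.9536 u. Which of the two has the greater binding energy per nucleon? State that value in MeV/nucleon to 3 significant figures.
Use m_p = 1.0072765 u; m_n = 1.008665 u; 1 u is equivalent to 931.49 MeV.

¹⁸₈O: Σm = 8(1.0072765) + 10(1.008665) = 18.1448620 u; Δm = 0.1500910 u; E_B = 139.81 MeV; E_B/A = 7.767 MeV
⁴⁰₁₉K: Σm = 19(1.0072765) + 21(1.008665) = 40.3202185 u; Δm = 0.3666185 u; E_B = 341.50 MeV; E_B/A = 8.538 MeV
⁴⁰₁₉K has the higher binding energy per nucleon, so it is the more tightly bound nucleus.

⁴⁰₁₉K; 8.54 MeV/nucleon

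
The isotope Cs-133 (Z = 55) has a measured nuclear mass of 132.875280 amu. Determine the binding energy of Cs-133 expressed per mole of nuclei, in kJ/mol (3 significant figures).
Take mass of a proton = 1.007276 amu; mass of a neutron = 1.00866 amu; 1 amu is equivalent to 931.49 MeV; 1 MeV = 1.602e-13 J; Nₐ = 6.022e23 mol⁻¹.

1.08e+11 kJ/mol

Total constituent mass: 55 × 1.007276 + 78 × 1.00866 = 134.075660 amu
Δm = 134.075660 − 132.875280 = 1.200380 amu
Converting to energy: 1.200380 amu × 931.49 MeV/amu = 1118.14 MeV
Per nucleus in joules: 1118.14 MeV × 1.602e-13 J/MeV = 1.7913e-10 J
Per mole: 1.7913e-10 J × 6.022e23 mol⁻¹ = 1.0787e+14 J/mol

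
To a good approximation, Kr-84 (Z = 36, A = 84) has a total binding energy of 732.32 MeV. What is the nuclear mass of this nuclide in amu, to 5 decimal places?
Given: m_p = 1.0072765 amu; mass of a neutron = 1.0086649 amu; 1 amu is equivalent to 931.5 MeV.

Mass defect = 732.32 MeV / (931.5 MeV/amu) = 0.7861728 amu
Constituent mass = 36(1.0072765) + 48(1.0086649) = 84.6778692 amu
Nuclear mass = 84.6778692 − 0.7861728 = 83.8916964 amu ≈ 83.89170 amu (to 5 decimal places)

83.89170 amu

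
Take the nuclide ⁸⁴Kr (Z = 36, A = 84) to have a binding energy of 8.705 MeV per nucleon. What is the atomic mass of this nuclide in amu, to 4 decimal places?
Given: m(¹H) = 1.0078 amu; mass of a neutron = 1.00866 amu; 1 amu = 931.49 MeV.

Total binding energy = 84 × 8.705 = 731.220 MeV
Mass defect = 731.220 MeV / (931.49 MeV/amu) = 0.785000 amu
Constituent mass = 36(1.0078) + 48(1.00866) = 84.69648 amu
Atomic mass = 84.69648 − 0.785000 = 83.911480 amu ≈ 83.9115 amu (to 4 decimal places)

83.9115 amu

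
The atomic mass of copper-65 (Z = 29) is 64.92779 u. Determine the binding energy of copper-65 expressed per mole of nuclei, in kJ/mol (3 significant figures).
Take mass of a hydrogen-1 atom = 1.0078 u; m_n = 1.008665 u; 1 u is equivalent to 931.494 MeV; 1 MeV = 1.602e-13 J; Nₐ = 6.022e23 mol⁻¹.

Z = 29, so N = A − Z = 65 − 29 = 36.
Mass of separated nucleons = 29(1.0078) + 36(1.008665) = 29.2262 + 36.311940 = 65.538140 u
The mass defect is 65.538140 − 64.92779 = 0.610350 u.
Binding energy = Δm·c² = 0.610350 × 931.494 MeV/u = 568.537 MeV
Per nucleus in joules: 568.537 MeV × 1.602e-13 J/MeV = 9.1080e-11 J
Per mole: 9.1080e-11 J × 6.022e23 mol⁻¹ = 5.4848e+13 J/mol

5.48e+10 kJ/mol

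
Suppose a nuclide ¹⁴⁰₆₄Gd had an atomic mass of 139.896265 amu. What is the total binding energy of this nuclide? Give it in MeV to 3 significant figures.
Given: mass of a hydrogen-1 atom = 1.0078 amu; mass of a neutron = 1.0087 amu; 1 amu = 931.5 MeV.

1180 MeV

Total constituent mass: 64 × 1.0078 + 76 × 1.0087 = 141.1604 amu
The mass defect is 141.1604 − 139.896265 = 1.264135 amu.
Binding energy = Δm·c² = 1.264135 × 931.5 MeV/amu = 1177.54 MeV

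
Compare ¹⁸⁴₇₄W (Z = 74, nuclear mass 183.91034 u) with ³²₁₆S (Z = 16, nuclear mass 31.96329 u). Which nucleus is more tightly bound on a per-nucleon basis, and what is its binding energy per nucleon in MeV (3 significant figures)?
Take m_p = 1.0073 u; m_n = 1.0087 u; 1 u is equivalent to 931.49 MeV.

¹⁸⁴₇₄W: Σm = 74(1.0073) + 110(1.0087) = 185.4972 u; Δm = 1.58686 u; E_B = 1478.1 MeV; E_B/A = 8.033 MeV
³²₁₆S: Σm = 16(1.0073) + 16(1.0087) = 32.2560 u; Δm = 0.29271 u; E_B = 272.66 MeV; E_B/A = 8.521 MeV
³²₁₆S has the higher binding energy per nucleon, so it is the more tightly bound nucleus.

³²₁₆S; 8.52 MeV/nucleon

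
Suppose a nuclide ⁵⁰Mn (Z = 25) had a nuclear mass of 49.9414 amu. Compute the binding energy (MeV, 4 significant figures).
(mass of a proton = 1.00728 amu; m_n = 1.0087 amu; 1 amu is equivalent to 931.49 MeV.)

426.7 MeV

The nucleus contains 25 protons and 50 − 25 = 25 neutrons.
Total constituent mass: 25 × 1.00728 + 25 × 1.0087 = 50.39950 amu
The mass defect is 50.39950 − 49.9414 = 0.45810 amu.
Binding energy = Δm·c² = 0.45810 × 931.49 MeV/amu = 426.716 MeV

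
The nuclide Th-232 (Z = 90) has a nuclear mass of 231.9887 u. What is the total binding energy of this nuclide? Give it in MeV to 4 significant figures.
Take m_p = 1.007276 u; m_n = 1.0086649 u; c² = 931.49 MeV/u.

1767 MeV

Total constituent mass: 90 × 1.007276 + 142 × 1.0086649 = 233.8852558 u
Mass defect Δm = 233.8852558 − 231.9887 = 1.8965558 u
E_B = 1.8965558 × 931.49 = 1766.62 MeV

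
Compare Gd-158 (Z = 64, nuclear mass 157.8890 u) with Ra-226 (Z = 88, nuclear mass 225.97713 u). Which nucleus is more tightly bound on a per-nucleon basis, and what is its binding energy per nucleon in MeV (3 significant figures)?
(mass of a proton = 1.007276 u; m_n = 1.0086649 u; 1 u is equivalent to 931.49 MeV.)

Gd-158; 8.20 MeV/nucleon

Gd-158: Σm = 64(1.007276) + 94(1.0086649) = 159.2801646 u; Δm = 1.3911646 u; E_B = 1295.9 MeV; E_B/A = 8.202 MeV
Ra-226: Σm = 88(1.007276) + 138(1.0086649) = 227.8360442 u; Δm = 1.8589142 u; E_B = 1731.6 MeV; E_B/A = 7.662 MeV
Gd-158 has the higher binding energy per nucleon, so it is the more tightly bound nucleus.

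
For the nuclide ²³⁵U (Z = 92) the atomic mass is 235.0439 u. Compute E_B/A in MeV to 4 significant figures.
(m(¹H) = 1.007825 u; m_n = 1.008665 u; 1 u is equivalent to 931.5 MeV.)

Mass of separated nucleons = 92(1.007825) + 143(1.008665) = 92.719900 + 144.239095 = 236.958995 u
The mass defect is 236.958995 − 235.0439 = 1.915095 u.
Converting to energy: 1.915095 u × 931.5 MeV/u = 1783.91 MeV
Dividing by A = 235 gives 7.591 MeV per nucleon.

7.591 MeV/nucleon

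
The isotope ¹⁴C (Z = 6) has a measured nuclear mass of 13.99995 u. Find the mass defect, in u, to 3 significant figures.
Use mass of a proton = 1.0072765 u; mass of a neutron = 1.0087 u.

0.113 u

Z = 6, so N = A − Z = 14 − 6 = 8.
Σm = 6·m_p + 8·m_n = 6.0436590 + 8.0696 = 14.1132590 u
Δm = 14.1132590 − 13.99995 = 0.1133090 u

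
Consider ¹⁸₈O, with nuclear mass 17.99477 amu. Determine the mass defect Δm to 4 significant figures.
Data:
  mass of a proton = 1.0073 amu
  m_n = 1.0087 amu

0.1506 amu

Mass of separated nucleons = 8(1.0073) + 10(1.0087) = 8.0584 + 10.0870 = 18.1454 amu
Δm = 18.1454 − 17.99477 = 0.15063 amu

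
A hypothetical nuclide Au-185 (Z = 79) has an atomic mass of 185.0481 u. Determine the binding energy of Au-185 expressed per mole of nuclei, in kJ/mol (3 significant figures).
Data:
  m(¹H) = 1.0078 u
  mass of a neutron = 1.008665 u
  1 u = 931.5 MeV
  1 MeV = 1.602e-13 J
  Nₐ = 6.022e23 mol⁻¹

The nucleus contains 79 protons and 185 − 79 = 106 neutrons.
Mass of separated nucleons = 79(1.0078) + 106(1.008665) = 79.6162 + 106.918490 = 186.534690 u
The mass defect is 186.534690 − 185.0481 = 1.486590 u.
E_B = 1.486590 × 931.5 = 1384.76 MeV
Per nucleus in joules: 1384.76 MeV × 1.602e-13 J/MeV = 2.2184e-10 J
Per mole: 2.2184e-10 J × 6.022e23 mol⁻¹ = 1.3359e+14 J/mol

1.34e+11 kJ/mol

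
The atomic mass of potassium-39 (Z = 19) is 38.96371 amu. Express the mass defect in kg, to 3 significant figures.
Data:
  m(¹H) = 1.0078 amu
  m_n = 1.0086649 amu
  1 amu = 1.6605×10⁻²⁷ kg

The nucleus contains 19 protons and 39 − 19 = 20 neutrons.
Total constituent mass: 19 × 1.0078 + 20 × 1.0086649 = 39.3214980 amu
The mass defect is 39.3214980 − 38.96371 = 0.3577880 amu.
In SI units: 0.3577880 amu × 1.6605×10⁻²⁷ kg/amu = 5.9411e-28 kg

5.94e-28 kg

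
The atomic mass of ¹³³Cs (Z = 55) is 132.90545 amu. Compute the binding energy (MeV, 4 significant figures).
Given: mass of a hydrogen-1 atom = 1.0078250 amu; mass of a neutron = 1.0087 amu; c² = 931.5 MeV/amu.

The nucleus contains 55 protons and 133 − 55 = 78 neutrons.
Total constituent mass: 55 × 1.0078250 + 78 × 1.0087 = 134.1089750 amu
Δm = 134.1089750 − 132.90545 = 1.2035250 amu
Binding energy = Δm·c² = 1.2035250 × 931.5 MeV/amu = 1121.08 MeV

1121 MeV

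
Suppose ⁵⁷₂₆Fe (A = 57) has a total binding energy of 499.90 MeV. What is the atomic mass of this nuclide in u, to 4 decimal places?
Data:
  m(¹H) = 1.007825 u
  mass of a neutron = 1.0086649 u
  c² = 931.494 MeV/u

Mass defect = 499.90 MeV / (931.494 MeV/u) = 0.536665 u
Constituent mass = 26(1.007825) + 31(1.0086649) = 57.4720619 u
Atomic mass = 57.4720619 − 0.536665 = 56.9353969 u ≈ 56.9354 u (to 4 decimal places)

56.9354 u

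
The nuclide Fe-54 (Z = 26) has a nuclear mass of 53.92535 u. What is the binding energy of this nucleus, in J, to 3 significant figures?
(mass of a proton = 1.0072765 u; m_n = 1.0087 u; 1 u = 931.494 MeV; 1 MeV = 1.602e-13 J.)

With 26 protons and 28 neutrons (A = 54):
Σm = 26·m_p + 28·m_n = 26.1891890 + 28.2436 = 54.4327890 u
Δm = 54.4327890 − 53.92535 = 0.5074390 u
E_B = 0.5074390 × 931.494 = 472.676 MeV
In joules: 472.676 MeV × 1.602e-13 J/MeV = 7.5723e-11 J

7.57e-11 J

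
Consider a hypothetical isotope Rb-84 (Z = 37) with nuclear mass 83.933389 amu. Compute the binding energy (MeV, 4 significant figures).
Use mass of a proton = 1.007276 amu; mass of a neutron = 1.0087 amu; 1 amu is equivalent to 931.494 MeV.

Z = 37, so N = A − Z = 84 − 37 = 47.
Total constituent mass: 37 × 1.007276 + 47 × 1.0087 = 84.678112 amu
The mass defect is 84.678112 − 83.933389 = 0.744723 amu.
Converting to energy: 0.744723 amu × 931.494 MeV/amu = 693.705 MeV

693.7 MeV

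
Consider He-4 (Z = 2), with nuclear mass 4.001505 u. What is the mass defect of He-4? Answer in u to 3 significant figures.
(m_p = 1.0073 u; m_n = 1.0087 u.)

0.0305 u

Σm = 2·m_p + 2·m_n = 2.0146 + 2.0174 = 4.0320 u
Mass defect Δm = 4.0320 − 4.001505 = 0.030495 u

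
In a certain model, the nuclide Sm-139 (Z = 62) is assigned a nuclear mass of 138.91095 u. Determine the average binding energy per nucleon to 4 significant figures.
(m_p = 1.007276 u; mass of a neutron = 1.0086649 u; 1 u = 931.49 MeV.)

8.091 MeV/nucleon

Mass of separated nucleons = 62(1.007276) + 77(1.0086649) = 62.451112 + 77.6671973 = 140.1183093 u
The mass defect is 140.1183093 − 138.91095 = 1.2073593 u.
Converting to energy: 1.2073593 u × 931.49 MeV/u = 1124.64 MeV
Dividing by A = 139 gives 8.091 MeV per nucleon.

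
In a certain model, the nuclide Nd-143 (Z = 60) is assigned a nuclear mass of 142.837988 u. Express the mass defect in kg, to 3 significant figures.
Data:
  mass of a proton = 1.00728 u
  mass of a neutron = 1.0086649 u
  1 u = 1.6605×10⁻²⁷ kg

The nucleus contains 60 protons and 143 − 60 = 83 neutrons.
Σm = 60·m_p + 83·m_n = 60.43680 + 83.7191867 = 144.1559867 u
Δm = 144.1559867 − 142.837988 = 1.3179987 u
In SI units: 1.3179987 u × 1.6605×10⁻²⁷ kg/u = 2.1885e-27 kg

2.19e-27 kg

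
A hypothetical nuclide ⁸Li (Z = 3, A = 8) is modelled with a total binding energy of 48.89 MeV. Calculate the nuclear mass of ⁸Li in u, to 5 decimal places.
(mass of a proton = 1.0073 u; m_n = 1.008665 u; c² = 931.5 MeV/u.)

8.01274 u

Mass defect = 48.89 MeV / (931.5 MeV/u) = 0.0524852 u
Constituent mass = 3(1.0073) + 5(1.008665) = 8.065225 u
Nuclear mass = 8.065225 − 0.0524852 = 8.0127398 u ≈ 8.01274 u (to 5 decimal places)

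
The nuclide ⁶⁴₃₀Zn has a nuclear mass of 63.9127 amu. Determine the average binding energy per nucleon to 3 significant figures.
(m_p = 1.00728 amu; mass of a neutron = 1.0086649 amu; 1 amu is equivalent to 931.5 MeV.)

8.74 MeV/nucleon

With 30 protons and 34 neutrons (A = 64):
Mass of separated nucleons = 30(1.00728) + 34(1.0086649) = 30.21840 + 34.2946066 = 64.5130066 amu
Mass defect Δm = 64.5130066 − 63.9127 = 0.6003066 amu
Converting to energy: 0.6003066 amu × 931.5 MeV/amu = 559.186 MeV
BE/A = 559.186 MeV / 64 = 8.737 MeV/nucleon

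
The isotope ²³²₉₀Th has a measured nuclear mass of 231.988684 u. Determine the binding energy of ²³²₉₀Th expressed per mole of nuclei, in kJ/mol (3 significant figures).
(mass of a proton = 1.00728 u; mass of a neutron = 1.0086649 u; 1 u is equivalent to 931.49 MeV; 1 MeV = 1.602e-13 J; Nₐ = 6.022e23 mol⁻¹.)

The nucleus contains 90 protons and 232 − 90 = 142 neutrons.
Total constituent mass: 90 × 1.00728 + 142 × 1.0086649 = 233.8856158 u
The mass defect is 233.8856158 − 231.988684 = 1.8969318 u.
E_B = 1.8969318 × 931.49 = 1766.97 MeV
Per nucleus in joules: 1766.97 MeV × 1.602e-13 J/MeV = 2.8307e-10 J
Per mole: 2.8307e-10 J × 6.022e23 mol⁻¹ = 1.7046e+14 J/mol

1.70e+11 kJ/mol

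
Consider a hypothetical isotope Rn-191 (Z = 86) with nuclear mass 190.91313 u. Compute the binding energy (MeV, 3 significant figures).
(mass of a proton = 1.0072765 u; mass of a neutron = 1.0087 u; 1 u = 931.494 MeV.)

The nucleus contains 86 protons and 191 − 86 = 105 neutrons.
Total constituent mass: 86 × 1.0072765 + 105 × 1.0087 = 192.5392790 u
The mass defect is 192.5392790 − 190.91313 = 1.6261490 u.
Binding energy = Δm·c² = 1.6261490 × 931.494 MeV/u = 1514.75 MeV

1510 MeV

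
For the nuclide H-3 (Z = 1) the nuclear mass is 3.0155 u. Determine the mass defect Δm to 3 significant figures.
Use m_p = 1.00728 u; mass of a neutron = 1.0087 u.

0.00918 u

The nucleus contains 1 protons and 3 − 1 = 2 neutrons.
Mass of separated nucleons = 1(1.00728) + 2(1.0087) = 1.00728 + 2.0174 = 3.02468 u
The mass defect is 3.02468 − 3.0155 = 0.00918 u.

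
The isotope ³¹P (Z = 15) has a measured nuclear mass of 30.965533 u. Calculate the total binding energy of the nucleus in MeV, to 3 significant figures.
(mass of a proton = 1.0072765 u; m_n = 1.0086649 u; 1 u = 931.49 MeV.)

With 15 protons and 16 neutrons (A = 31):
Total constituent mass: 15 × 1.0072765 + 16 × 1.0086649 = 31.2477859 u
Δm = 31.2477859 − 30.965533 = 0.2822529 u
Binding energy = Δm·c² = 0.2822529 × 931.49 MeV/u = 262.916 MeV

263 MeV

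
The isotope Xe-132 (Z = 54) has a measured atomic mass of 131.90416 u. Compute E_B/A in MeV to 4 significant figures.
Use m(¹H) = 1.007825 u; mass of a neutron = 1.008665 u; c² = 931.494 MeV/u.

With 54 protons and 78 neutrons (A = 132):
Σm = 54·m(¹H) + 78·m_n = 54.422550 + 78.675870 = 133.098420 u
Δm = 133.098420 − 131.90416 = 1.194260 u
Converting to energy: 1.194260 u × 931.494 MeV/u = 1112.45 MeV
Per nucleon: 1112.45 / 132 = 8.428 MeV

8.428 MeV/nucleon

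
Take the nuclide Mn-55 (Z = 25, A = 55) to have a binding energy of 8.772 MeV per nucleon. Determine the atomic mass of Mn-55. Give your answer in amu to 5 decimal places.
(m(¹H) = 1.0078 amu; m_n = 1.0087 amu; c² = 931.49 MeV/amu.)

54.93806 amu

Total binding energy = 55 × 8.772 = 482.460 MeV
Mass defect = 482.460 MeV / (931.49 MeV/amu) = 0.5179444 amu
Constituent mass = 25(1.0078) + 30(1.0087) = 55.4560 amu
Atomic mass = 55.4560 − 0.5179444 = 54.9380556 amu ≈ 54.93806 amu (to 5 decimal places)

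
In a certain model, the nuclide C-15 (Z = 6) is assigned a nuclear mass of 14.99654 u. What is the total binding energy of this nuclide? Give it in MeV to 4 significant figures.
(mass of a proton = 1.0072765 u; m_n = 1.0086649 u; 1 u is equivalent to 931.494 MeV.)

With 6 protons and 9 neutrons (A = 15):
Total constituent mass: 6 × 1.0072765 + 9 × 1.0086649 = 15.1216431 u
Δm = 15.1216431 − 14.99654 = 0.1251031 u
E_B = 0.1251031 × 931.494 = 116.533 MeV

116.5 MeV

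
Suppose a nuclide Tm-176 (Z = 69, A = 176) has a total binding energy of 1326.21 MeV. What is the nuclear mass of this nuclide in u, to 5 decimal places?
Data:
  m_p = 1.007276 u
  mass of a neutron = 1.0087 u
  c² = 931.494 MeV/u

Mass defect = 1326.21 MeV / (931.494 MeV/u) = 1.4237451 u
Constituent mass = 69(1.007276) + 107(1.0087) = 177.432944 u
Nuclear mass = 177.432944 − 1.4237451 = 176.0091989 u ≈ 176.00920 u (to 5 decimal places)

176.00920 u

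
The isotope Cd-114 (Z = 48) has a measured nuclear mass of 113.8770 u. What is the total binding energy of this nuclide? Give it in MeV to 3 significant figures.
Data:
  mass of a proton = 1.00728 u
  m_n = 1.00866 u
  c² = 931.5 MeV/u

The nucleus contains 48 protons and 114 − 48 = 66 neutrons.
Σm = 48·m_p + 66·m_n = 48.34944 + 66.57156 = 114.92100 u
The mass defect is 114.92100 − 113.8770 = 1.04400 u.
E_B = 1.04400 × 931.5 = 972.486 MeV

972 MeV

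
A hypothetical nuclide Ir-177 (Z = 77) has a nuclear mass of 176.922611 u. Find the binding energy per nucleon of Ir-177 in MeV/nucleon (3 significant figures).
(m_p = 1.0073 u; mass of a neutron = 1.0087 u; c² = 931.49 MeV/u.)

The nucleus contains 77 protons and 177 − 77 = 100 neutrons.
Mass of separated nucleons = 77(1.0073) + 100(1.0087) = 77.5621 + 100.8700 = 178.4321 u
Δm = 178.4321 − 176.922611 = 1.509489 u
E_B = 1.509489 × 931.49 = 1406.07 MeV
BE/A = 1406.07 MeV / 177 = 7.944 MeV/nucleon

7.94 MeV/nucleon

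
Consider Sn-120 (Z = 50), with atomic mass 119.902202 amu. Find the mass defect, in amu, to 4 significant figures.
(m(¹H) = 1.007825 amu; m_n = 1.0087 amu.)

1.098 amu

Z = 50, so N = A − Z = 120 − 50 = 70.
Σm = 50·m(¹H) + 70·m_n = 50.391250 + 70.6090 = 121.000250 amu
Mass defect Δm = 121.000250 − 119.902202 = 1.098048 amu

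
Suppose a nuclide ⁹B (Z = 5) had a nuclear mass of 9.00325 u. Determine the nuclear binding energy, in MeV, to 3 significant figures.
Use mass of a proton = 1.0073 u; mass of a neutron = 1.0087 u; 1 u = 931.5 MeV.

63.4 MeV

Z = 5, so N = A − Z = 9 − 5 = 4.
Mass of separated nucleons = 5(1.0073) + 4(1.0087) = 5.0365 + 4.0348 = 9.0713 u
Mass defect Δm = 9.0713 − 9.00325 = 0.06805 u
Binding energy = Δm·c² = 0.06805 × 931.5 MeV/u = 63.3886 MeV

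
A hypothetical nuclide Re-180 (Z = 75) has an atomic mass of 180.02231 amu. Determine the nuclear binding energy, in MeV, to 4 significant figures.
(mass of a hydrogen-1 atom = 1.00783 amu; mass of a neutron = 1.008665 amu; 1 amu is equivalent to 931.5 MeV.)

With 75 protons and 105 neutrons (A = 180):
Mass of separated nucleons = 75(1.00783) + 105(1.008665) = 75.58725 + 105.909825 = 181.497075 amu
Δm = 181.497075 − 180.02231 = 1.474765 amu
Binding energy = Δm·c² = 1.474765 × 931.5 MeV/amu = 1373.74 MeV

1374 MeV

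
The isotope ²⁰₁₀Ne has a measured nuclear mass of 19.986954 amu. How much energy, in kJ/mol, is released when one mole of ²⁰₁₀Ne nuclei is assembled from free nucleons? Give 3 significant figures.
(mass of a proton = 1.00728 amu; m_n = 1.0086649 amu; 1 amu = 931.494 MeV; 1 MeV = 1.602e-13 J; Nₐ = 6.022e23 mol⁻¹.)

Z = 10, so N = A − Z = 20 − 10 = 10.
Σm = 10·m_p + 10·m_n = 10.07280 + 10.0866490 = 20.1594490 amu
Δm = 20.1594490 − 19.986954 = 0.1724950 amu
Converting to energy: 0.1724950 amu × 931.494 MeV/amu = 160.678 MeV
Per nucleus in joules: 160.678 MeV × 1.602e-13 J/MeV = 2.5741e-11 J
Per mole: 2.5741e-11 J × 6.022e23 mol⁻¹ = 1.5501e+13 J/mol

1.55e+10 kJ/mol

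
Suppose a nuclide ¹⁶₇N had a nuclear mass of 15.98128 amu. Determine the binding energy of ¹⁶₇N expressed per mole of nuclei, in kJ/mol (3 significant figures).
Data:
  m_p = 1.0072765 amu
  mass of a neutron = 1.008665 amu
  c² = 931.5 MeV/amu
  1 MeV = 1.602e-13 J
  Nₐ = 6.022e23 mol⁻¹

1.33e+10 kJ/mol

With 7 protons and 9 neutrons (A = 16):
Σm = 7·m_p + 9·m_n = 7.0509355 + 9.077985 = 16.1289205 amu
The mass defect is 16.1289205 − 15.98128 = 0.1476405 amu.
Binding energy = Δm·c² = 0.1476405 × 931.5 MeV/amu = 137.527 MeV
Per nucleus in joules: 137.527 MeV × 1.602e-13 J/MeV = 2.2032e-11 J
Per mole: 2.2032e-11 J × 6.022e23 mol⁻¹ = 1.3268e+13 J/mol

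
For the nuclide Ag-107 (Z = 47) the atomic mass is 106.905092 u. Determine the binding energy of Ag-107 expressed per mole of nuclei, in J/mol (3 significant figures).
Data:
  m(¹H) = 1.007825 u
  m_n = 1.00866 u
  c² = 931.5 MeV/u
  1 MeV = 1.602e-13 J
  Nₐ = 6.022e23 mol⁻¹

8.83e+13 J/mol

Mass of separated nucleons = 47(1.007825) + 60(1.00866) = 47.367775 + 60.51960 = 107.887375 u
Δm = 107.887375 − 106.905092 = 0.982283 u
Converting to energy: 0.982283 u × 931.5 MeV/u = 914.997 MeV
Per nucleus in joules: 914.997 MeV × 1.602e-13 J/MeV = 1.4658e-10 J
Per mole: 1.4658e-10 J × 6.022e23 mol⁻¹ = 8.8270e+13 J/mol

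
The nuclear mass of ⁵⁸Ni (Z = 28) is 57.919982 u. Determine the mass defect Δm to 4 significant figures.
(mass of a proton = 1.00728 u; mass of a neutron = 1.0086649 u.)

0.5438 u

Z = 28, so N = A − Z = 58 − 28 = 30.
Total constituent mass: 28 × 1.00728 + 30 × 1.0086649 = 58.4637870 u
Δm = 58.4637870 − 57.919982 = 0.5438050 u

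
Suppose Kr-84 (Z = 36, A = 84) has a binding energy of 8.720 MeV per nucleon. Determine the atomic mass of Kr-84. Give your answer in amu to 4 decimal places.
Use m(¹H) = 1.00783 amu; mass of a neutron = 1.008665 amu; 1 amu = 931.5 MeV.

83.9115 amu

Total binding energy = 84 × 8.720 = 732.480 MeV
Mass defect = 732.480 MeV / (931.5 MeV/amu) = 0.786345 amu
Constituent mass = 36(1.00783) + 48(1.008665) = 84.697800 amu
Atomic mass = 84.697800 − 0.786345 = 83.911455 amu ≈ 83.9115 amu (to 4 decimal places)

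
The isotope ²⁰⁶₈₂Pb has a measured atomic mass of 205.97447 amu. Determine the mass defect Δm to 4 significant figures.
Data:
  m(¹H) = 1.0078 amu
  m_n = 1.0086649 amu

1.740 amu

Total constituent mass: 82 × 1.0078 + 124 × 1.0086649 = 207.7140476 amu
The mass defect is 207.7140476 − 205.97447 = 1.7395776 amu.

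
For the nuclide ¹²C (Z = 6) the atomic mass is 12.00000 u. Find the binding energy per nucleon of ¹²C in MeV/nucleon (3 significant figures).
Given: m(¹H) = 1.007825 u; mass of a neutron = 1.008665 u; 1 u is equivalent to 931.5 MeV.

7.68 MeV/nucleon

With 6 protons and 6 neutrons (A = 12):
Total constituent mass: 6 × 1.007825 + 6 × 1.008665 = 12.098940 u
The mass defect is 12.098940 − 12.00000 = 0.098940 u.
Converting to energy: 0.098940 u × 931.5 MeV/u = 92.1626 MeV
BE/A = 92.1626 MeV / 12 = 7.680 MeV/nucleon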